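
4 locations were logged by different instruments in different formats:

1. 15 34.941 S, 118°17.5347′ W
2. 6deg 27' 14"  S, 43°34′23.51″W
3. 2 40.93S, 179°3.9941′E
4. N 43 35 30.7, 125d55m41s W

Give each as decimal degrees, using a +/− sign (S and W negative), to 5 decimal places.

Point 1:
  Lat: 34.941′ = 0.582350°; total 15.582350
  S → negative
  Lon: 118 + 17.5347/60 = 118.292245
  hemisphere W, so the sign is −
Point 2:
  Latitude: 6° + 27/60 + 14/3600 = 6 + 0.450000 + 0.003889 = 6.453889
  hemisphere S, so the sign is −
  Longitude: 43° + 34/60 + 23.51/3600 = 43 + 0.566667 + 0.006531 = 43.573197
  hemisphere W, so the sign is −
Point 3:
  φ: 40.93′ = 0.682167°; total 2.682167
  hemisphere S, so the sign is −
  Lon: 179 + 3.9941/60 = 179.066568
  E ⇒ keep positive
Point 4:
  φ: 43 + 35/60 + 30.7/3600 = 43.591861
  N → positive
  Longitude: 125 + 55/60 + 41/3600 = 125.928056
  W → negative

1. -15.58235, -118.29225
2. -6.45389, -43.57320
3. -2.68217, 179.06657
4. 43.59186, -125.92806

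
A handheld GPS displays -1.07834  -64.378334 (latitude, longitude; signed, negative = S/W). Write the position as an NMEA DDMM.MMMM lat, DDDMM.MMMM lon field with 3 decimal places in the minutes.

Latitude is negative → S; |value| = 1.078340
φ: fractional part 0.078340 → 4.70040 minutes
Longitude is negative → W; |value| = 64.378334
λ: 64° + 0.378334 × 60 = 64° 22.70004′

0104.700,S / 06422.700,W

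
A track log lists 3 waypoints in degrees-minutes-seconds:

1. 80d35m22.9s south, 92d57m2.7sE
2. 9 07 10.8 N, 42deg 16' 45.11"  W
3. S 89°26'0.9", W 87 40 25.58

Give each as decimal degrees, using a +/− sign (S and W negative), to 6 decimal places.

1. -80.589694, 92.950750
2. 9.119667, -42.279197
3. -89.433583, -87.673772

Point 1:
  φ: 80 + 35/60 + 22.9/3600 = 80.5896944
  S → negative
  λ: 92 + 57/60 + 2.7/3600 = 92.9507500
  E ⇒ keep positive
Point 2:
  φ: 9° + 7/60 + 10.8/3600 = 9 + 0.116667 + 0.003000 = 9.1196667
  N ⇒ keep positive
  Longitude: 16′ + 45.11″ = 16.75183′; 42 + 16.75183/60 = 42.2791972
  hemisphere W, so the sign is −
Point 3:
  Latitude: 89° + 26/60 + 0.9/3600 = 89 + 0.433333 + 0.000250 = 89.4335833
  hemisphere S, so the sign is −
  Lon: 40′ + 25.58″ = 40.42633′; 87 + 40.42633/60 = 87.6737722
  W → negative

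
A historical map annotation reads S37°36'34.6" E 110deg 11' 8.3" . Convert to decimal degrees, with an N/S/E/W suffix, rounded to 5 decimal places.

37.60961° S, 110.18564° E

φ: 36′ + 34.6″ = 36.57667′; 37 + 36.57667/60 = 37.609611
Lon: 110° + 11/60 + 8.3/3600 = 110 + 0.183333 + 0.002306 = 110.185639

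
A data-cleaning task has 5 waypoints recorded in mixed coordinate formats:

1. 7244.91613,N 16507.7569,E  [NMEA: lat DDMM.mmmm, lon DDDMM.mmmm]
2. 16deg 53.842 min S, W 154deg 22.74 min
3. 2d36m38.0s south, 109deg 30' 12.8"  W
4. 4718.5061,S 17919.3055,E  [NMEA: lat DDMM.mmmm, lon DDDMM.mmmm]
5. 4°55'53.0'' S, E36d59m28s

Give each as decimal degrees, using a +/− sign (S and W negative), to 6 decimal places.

1. 72.748602, 165.129282
2. -16.897367, -154.379000
3. -2.610556, -109.503556
4. -47.308435, 179.321758
5. -4.931389, 36.991111

Point 1:
  Latitude: split at 2 digits → 72° and 44.91613′; 72 + 44.91613/60 = 72.7486022
  N ⇒ keep positive
  Lon: split at 3 digits → 165° and 7.7569′; 165 + 7.7569/60 = 165.1292817
  E ⇒ keep positive
Point 2:
  Lat: 53.842′ = 0.897367°; total 16.8973667
  S → negative
  Lon: 154 + 22.74/60 = 154.3790000
  W ⇒ negate
Point 3:
  φ: 36′ + 38″ = 36.63333′; 2 + 36.63333/60 = 2.6105556
  S ⇒ negate
  Lon: 30′ + 12.8″ = 30.21333′; 109 + 30.21333/60 = 109.5035556
  W → negative
Point 4:
  Latitude: degrees = first 2 digits = 47, minutes = 18.5061; 47 + 18.5061/60 = 47.3084350
  S → negative
  λ: split at 3 digits → 179° and 19.3055′; 179 + 19.3055/60 = 179.3217583
  E ⇒ keep positive
Point 5:
  Lat: 4 + 55/60 + 53/3600 = 4.9313889
  hemisphere S, so the sign is −
  Longitude: 59′ + 28″ = 59.46667′; 36 + 59.46667/60 = 36.9911111
  E → positive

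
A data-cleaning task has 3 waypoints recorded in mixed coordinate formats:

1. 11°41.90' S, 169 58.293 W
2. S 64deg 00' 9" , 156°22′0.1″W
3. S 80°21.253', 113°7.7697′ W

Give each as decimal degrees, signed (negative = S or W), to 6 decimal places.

1. -11.698333, -169.971550
2. -64.002500, -156.366694
3. -80.354217, -113.129495

Point 1:
  Lat: 11 + 41.9/60 = 11.6983333
  S ⇒ negate
  Longitude: 58.293′ = 0.971550°; total 169.9715500
  W ⇒ negate
Point 2:
  Latitude: 64 + 0/60 + 9/3600 = 64.0025000
  S ⇒ negate
  Longitude: 156 + 22/60 + 0.1/3600 = 156.3666944
  W → negative
Point 3:
  φ: 21.253′ = 0.354217°; total 80.3542167
  S ⇒ negate
  λ: 113 + 7.7697/60 = 113.1294950
  W ⇒ negate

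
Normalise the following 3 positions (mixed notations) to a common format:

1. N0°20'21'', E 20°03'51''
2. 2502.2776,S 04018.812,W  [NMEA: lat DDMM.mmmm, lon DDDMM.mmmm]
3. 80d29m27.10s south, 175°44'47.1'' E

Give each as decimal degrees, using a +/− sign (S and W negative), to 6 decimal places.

Point 1:
  Latitude: 0 + 20/60 + 21/3600 = 0.3391667
  N → positive
  Longitude: 20 + 3/60 + 51/3600 = 20.0641667
  E → positive
Point 2:
  φ: degrees = first 2 digits = 25, minutes = 2.2776; 25 + 2.2776/60 = 25.0379600
  S ⇒ negate
  λ: split at 3 digits → 040° and 18.812′; 40 + 18.812/60 = 40.3135333
  hemisphere W, so the sign is −
Point 3:
  Latitude: 80 + 29/60 + 27.1/3600 = 80.4908611
  hemisphere S, so the sign is −
  Lon: 175° + 44/60 + 47.1/3600 = 175 + 0.733333 + 0.013083 = 175.7464167
  E ⇒ keep positive

1. 0.339167, 20.064167
2. -25.037960, -40.313533
3. -80.490861, 175.746417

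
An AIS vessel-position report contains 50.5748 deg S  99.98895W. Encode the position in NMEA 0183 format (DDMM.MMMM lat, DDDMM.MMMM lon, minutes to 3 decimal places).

5034.488,S / 09959.337,W

Lat: minutes = (50.574800 − 50) × 60 = 34.48800
Lon: fractional part 0.988950 → 59.33700 minutes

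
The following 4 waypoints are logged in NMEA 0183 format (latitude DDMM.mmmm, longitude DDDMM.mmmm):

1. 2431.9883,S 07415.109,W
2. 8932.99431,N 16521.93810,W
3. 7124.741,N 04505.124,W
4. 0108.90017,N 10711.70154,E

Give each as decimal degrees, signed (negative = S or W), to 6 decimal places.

1. -24.533138, -74.251817
2. 89.549905, -165.365635
3. 71.412350, -45.085400
4. 1.148336, 107.195026

Point 1:
  Lat: degrees = first 2 digits = 24, minutes = 31.9883; 24 + 31.9883/60 = 24.5331383
  S → negative
  Lon: degrees = first 3 digits = 74, minutes = 15.109; 74 + 15.109/60 = 74.2518167
  hemisphere W, so the sign is −
Point 2:
  Latitude: split at 2 digits → 89° and 32.99431′; 89 + 32.99431/60 = 89.5499052
  N → positive
  λ: split at 3 digits → 165° and 21.9381′; 165 + 21.9381/60 = 165.3656350
  hemisphere W, so the sign is −
Point 3:
  Lat: split at 2 digits → 71° and 24.741′; 71 + 24.741/60 = 71.4123500
  N ⇒ keep positive
  Longitude: degrees = first 3 digits = 45, minutes = 5.124; 45 + 5.124/60 = 45.0854000
  W → negative
Point 4:
  Lat: split at 2 digits → 01° and 8.90017′; 1 + 8.90017/60 = 1.1483362
  N ⇒ keep positive
  λ: split at 3 digits → 107° and 11.70154′; 107 + 11.70154/60 = 107.1950257
  E → positive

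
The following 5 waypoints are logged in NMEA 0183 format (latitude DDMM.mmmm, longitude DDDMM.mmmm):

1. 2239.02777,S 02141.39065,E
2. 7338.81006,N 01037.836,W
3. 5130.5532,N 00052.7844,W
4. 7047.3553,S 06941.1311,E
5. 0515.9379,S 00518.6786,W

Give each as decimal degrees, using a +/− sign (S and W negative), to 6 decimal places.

1. -22.650463, 21.689844
2. 73.646834, -10.630600
3. 51.509220, -0.879740
4. -70.789255, 69.685518
5. -5.265632, -5.311310

Point 1:
  φ: split at 2 digits → 22° and 39.02777′; 22 + 39.02777/60 = 22.6504628
  S → negative
  λ: split at 3 digits → 021° and 41.39065′; 21 + 41.39065/60 = 21.6898442
  E → positive
Point 2:
  Latitude: split at 2 digits → 73° and 38.81006′; 73 + 38.81006/60 = 73.6468343
  N ⇒ keep positive
  λ: degrees = first 3 digits = 10, minutes = 37.836; 10 + 37.836/60 = 10.6306000
  W ⇒ negate
Point 3:
  φ: degrees = first 2 digits = 51, minutes = 30.5532; 51 + 30.5532/60 = 51.5092200
  N ⇒ keep positive
  λ: degrees = first 3 digits = 0, minutes = 52.7844; 0 + 52.7844/60 = 0.8797400
  hemisphere W, so the sign is −
Point 4:
  Latitude: degrees = first 2 digits = 70, minutes = 47.3553; 70 + 47.3553/60 = 70.7892550
  S → negative
  Lon: split at 3 digits → 069° and 41.1311′; 69 + 41.1311/60 = 69.6855183
  E → positive
Point 5:
  φ: degrees = first 2 digits = 5, minutes = 15.9379; 5 + 15.9379/60 = 5.2656317
  S → negative
  Longitude: degrees = first 3 digits = 5, minutes = 18.6786; 5 + 18.6786/60 = 5.3113100
  hemisphere W, so the sign is −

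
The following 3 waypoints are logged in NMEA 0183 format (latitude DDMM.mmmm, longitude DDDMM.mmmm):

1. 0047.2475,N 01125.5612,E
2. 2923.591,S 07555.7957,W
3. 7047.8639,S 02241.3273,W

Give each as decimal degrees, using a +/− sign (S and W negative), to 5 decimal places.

Point 1:
  Latitude: split at 2 digits → 00° and 47.2475′; 0 + 47.2475/60 = 0.787458
  N → positive
  λ: degrees = first 3 digits = 11, minutes = 25.5612; 11 + 25.5612/60 = 11.426020
  E ⇒ keep positive
Point 2:
  Latitude: split at 2 digits → 29° and 23.591′; 29 + 23.591/60 = 29.393183
  S ⇒ negate
  λ: split at 3 digits → 075° and 55.7957′; 75 + 55.7957/60 = 75.929928
  W ⇒ negate
Point 3:
  φ: degrees = first 2 digits = 70, minutes = 47.8639; 70 + 47.8639/60 = 70.797732
  hemisphere S, so the sign is −
  Longitude: split at 3 digits → 022° and 41.3273′; 22 + 41.3273/60 = 22.688788
  W → negative

1. 0.78746, 11.42602
2. -29.39318, -75.92993
3. -70.79773, -22.68879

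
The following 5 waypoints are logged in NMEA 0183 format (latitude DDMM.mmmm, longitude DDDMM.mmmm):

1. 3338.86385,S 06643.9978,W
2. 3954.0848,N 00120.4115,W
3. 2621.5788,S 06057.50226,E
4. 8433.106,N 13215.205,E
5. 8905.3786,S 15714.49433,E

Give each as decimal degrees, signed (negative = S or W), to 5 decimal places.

1. -33.64773, -66.73330
2. 39.90141, -1.34019
3. -26.35965, 60.95837
4. 84.55177, 132.25342
5. -89.08964, 157.24157

Point 1:
  Latitude: split at 2 digits → 33° and 38.86385′; 33 + 38.86385/60 = 33.647731
  hemisphere S, so the sign is −
  Lon: degrees = first 3 digits = 66, minutes = 43.9978; 66 + 43.9978/60 = 66.733297
  hemisphere W, so the sign is −
Point 2:
  φ: degrees = first 2 digits = 39, minutes = 54.0848; 39 + 54.0848/60 = 39.901413
  N → positive
  λ: split at 3 digits → 001° and 20.4115′; 1 + 20.4115/60 = 1.340192
  W → negative
Point 3:
  φ: split at 2 digits → 26° and 21.5788′; 26 + 21.5788/60 = 26.359647
  hemisphere S, so the sign is −
  Longitude: split at 3 digits → 060° and 57.50226′; 60 + 57.50226/60 = 60.958371
  E ⇒ keep positive
Point 4:
  Latitude: degrees = first 2 digits = 84, minutes = 33.106; 84 + 33.106/60 = 84.551767
  N → positive
  λ: degrees = first 3 digits = 132, minutes = 15.205; 132 + 15.205/60 = 132.253417
  E → positive
Point 5:
  Lat: split at 2 digits → 89° and 5.3786′; 89 + 5.3786/60 = 89.089643
  S ⇒ negate
  Lon: split at 3 digits → 157° and 14.49433′; 157 + 14.49433/60 = 157.241572
  E ⇒ keep positive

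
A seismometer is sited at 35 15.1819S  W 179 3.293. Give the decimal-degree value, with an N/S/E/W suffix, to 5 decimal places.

35.25303° S, 179.05488° W

Latitude: 15.1819′ = 0.253032°; total 35.253032
Longitude: 3.293′ = 0.054883°; total 179.054883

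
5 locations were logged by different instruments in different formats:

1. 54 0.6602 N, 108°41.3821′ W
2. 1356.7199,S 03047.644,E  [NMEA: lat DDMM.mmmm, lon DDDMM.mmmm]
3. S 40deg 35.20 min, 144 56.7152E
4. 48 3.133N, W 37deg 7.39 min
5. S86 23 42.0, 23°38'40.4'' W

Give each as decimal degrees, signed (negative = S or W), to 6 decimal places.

Point 1:
  Lat: 54 + 0.6602/60 = 54.0110033
  N ⇒ keep positive
  Longitude: 108 + 41.3821/60 = 108.6897017
  W → negative
Point 2:
  Latitude: split at 2 digits → 13° and 56.7199′; 13 + 56.7199/60 = 13.9453317
  S ⇒ negate
  λ: split at 3 digits → 030° and 47.644′; 30 + 47.644/60 = 30.7940667
  E ⇒ keep positive
Point 3:
  Lat: 40 + 35.2/60 = 40.5866667
  S ⇒ negate
  Longitude: 56.7152′ = 0.945253°; total 144.9452533
  E ⇒ keep positive
Point 4:
  Latitude: 3.133′ = 0.052217°; total 48.0522167
  N ⇒ keep positive
  Longitude: 37 + 7.39/60 = 37.1231667
  W → negative
Point 5:
  Lat: 23′ + 42″ = 23.70000′; 86 + 23.70000/60 = 86.3950000
  hemisphere S, so the sign is −
  Longitude: 23 + 38/60 + 40.4/3600 = 23.6445556
  hemisphere W, so the sign is −

1. 54.011003, -108.689702
2. -13.945332, 30.794067
3. -40.586667, 144.945253
4. 48.052217, -37.123167
5. -86.395000, -23.644556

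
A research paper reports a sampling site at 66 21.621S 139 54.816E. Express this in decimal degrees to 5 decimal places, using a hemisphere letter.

Latitude: 21.621′ = 0.360350°; total 66.360350
λ: 54.816′ = 0.913600°; total 139.913600

66.36035° S, 139.91360° E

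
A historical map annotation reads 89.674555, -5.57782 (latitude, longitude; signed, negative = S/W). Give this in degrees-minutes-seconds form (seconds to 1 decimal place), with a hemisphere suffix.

φ: 0.674555 × 60 = 40.47330′ → 40′, remainder × 60 = 28.398″
Longitude is negative → W; |value| = 5.577820
Lon: 0.577820 × 60 = 34.66920′ → 34′, remainder × 60 = 40.152″

89°40′28.4″ N, 5°34′40.2″ W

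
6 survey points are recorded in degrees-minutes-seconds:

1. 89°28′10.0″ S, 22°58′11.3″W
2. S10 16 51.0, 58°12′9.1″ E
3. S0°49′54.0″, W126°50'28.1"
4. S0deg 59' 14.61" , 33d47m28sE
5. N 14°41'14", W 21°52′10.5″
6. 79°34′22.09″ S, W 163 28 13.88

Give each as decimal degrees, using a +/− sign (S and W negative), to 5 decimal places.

1. -89.46944, -22.96981
2. -10.28083, 58.20253
3. -0.83167, -126.84114
4. -0.98739, 33.79111
5. 14.68722, -21.86958
6. -79.57280, -163.47052

Point 1:
  Lat: 89 + 28/60 + 10/3600 = 89.469444
  S ⇒ negate
  λ: 22° + 58/60 + 11.3/3600 = 22 + 0.966667 + 0.003139 = 22.969806
  W ⇒ negate
Point 2:
  Latitude: 10 + 16/60 + 51/3600 = 10.280833
  S → negative
  Lon: 58 + 12/60 + 9.1/3600 = 58.202528
  E → positive
Point 3:
  Lat: 49′ + 54″ = 49.90000′; 0 + 49.90000/60 = 0.831667
  S ⇒ negate
  Longitude: 50′ + 28.1″ = 50.46833′; 126 + 50.46833/60 = 126.841139
  W ⇒ negate
Point 4:
  Latitude: 59′ + 14.61″ = 59.24350′; 0 + 59.24350/60 = 0.987392
  hemisphere S, so the sign is −
  λ: 33 + 47/60 + 28/3600 = 33.791111
  E → positive
Point 5:
  φ: 14° + 41/60 + 14/3600 = 14 + 0.683333 + 0.003889 = 14.687222
  N → positive
  Lon: 21 + 52/60 + 10.5/3600 = 21.869583
  W ⇒ negate
Point 6:
  Latitude: 79° + 34/60 + 22.09/3600 = 79 + 0.566667 + 0.006136 = 79.572803
  hemisphere S, so the sign is −
  λ: 163° + 28/60 + 13.88/3600 = 163 + 0.466667 + 0.003856 = 163.470522
  hemisphere W, so the sign is −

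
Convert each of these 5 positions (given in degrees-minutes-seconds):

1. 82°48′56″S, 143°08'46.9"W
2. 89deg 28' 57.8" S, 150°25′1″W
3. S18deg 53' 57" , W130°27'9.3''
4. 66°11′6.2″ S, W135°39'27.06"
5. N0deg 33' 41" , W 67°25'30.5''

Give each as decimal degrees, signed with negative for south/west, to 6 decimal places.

1. -82.815556, -143.146361
2. -89.482722, -150.416944
3. -18.899167, -130.452583
4. -66.185056, -135.657517
5. 0.561389, -67.425139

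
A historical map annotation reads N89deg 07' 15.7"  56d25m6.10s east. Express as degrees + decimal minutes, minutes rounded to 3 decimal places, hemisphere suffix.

89° 7.262′ N, 56° 25.102′ E

Latitude: seconds/60 = 0.26167; minutes = 7 + 0.26167 = 7.26167
Longitude: seconds/60 = 0.10167; minutes = 25 + 0.10167 = 25.10167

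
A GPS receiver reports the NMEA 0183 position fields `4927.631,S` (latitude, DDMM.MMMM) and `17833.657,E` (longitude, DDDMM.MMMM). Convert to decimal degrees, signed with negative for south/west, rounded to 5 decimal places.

φ: degrees = first 2 digits = 49, minutes = 27.631; 49 + 27.631/60 = 49.460517
hemisphere S, so the sign is −
Lon: degrees = first 3 digits = 178, minutes = 33.657; 178 + 33.657/60 = 178.560950
E → positive

-49.46052, 178.56095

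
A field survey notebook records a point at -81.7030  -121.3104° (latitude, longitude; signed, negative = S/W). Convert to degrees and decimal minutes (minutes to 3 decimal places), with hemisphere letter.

81° 42.180′ S, 121° 18.624′ W

Latitude is negative → S; |value| = 81.703000
Latitude: 81° + 0.703000 × 60 = 81° 42.18000′
Longitude is negative → W; |value| = 121.310400
λ: minutes = (121.310400 − 121) × 60 = 18.62400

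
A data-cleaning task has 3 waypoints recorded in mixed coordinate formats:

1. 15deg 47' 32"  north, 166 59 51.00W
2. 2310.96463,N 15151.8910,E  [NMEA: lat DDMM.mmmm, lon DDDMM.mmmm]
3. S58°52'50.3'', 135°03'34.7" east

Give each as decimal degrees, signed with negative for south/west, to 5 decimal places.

1. 15.79222, -166.99750
2. 23.18274, 151.86485
3. -58.88064, 135.05964

Point 1:
  φ: 15° + 47/60 + 32/3600 = 15 + 0.783333 + 0.008889 = 15.792222
  N ⇒ keep positive
  Longitude: 166° + 59/60 + 51/3600 = 166 + 0.983333 + 0.014167 = 166.997500
  hemisphere W, so the sign is −
Point 2:
  Latitude: degrees = first 2 digits = 23, minutes = 10.96463; 23 + 10.96463/60 = 23.182744
  N → positive
  Longitude: degrees = first 3 digits = 151, minutes = 51.891; 151 + 51.891/60 = 151.864850
  E ⇒ keep positive
Point 3:
  Lat: 58 + 52/60 + 50.3/3600 = 58.880639
  hemisphere S, so the sign is −
  Longitude: 3′ + 34.7″ = 3.57833′; 135 + 3.57833/60 = 135.059639
  E → positive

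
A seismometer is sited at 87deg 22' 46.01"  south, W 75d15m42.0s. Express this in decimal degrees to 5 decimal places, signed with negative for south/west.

φ: 87 + 22/60 + 46.01/3600 = 87.379447
hemisphere S, so the sign is −
λ: 75 + 15/60 + 42/3600 = 75.261667
hemisphere W, so the sign is −

-87.37945, -75.26167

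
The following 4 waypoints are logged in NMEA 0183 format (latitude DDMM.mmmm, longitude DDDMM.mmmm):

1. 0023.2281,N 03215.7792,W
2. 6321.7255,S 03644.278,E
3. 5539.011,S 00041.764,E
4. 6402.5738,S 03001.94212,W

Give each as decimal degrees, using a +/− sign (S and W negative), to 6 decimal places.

Point 1:
  Latitude: degrees = first 2 digits = 0, minutes = 23.2281; 0 + 23.2281/60 = 0.3871350
  N ⇒ keep positive
  Longitude: degrees = first 3 digits = 32, minutes = 15.7792; 32 + 15.7792/60 = 32.2629867
  hemisphere W, so the sign is −
Point 2:
  Lat: split at 2 digits → 63° and 21.7255′; 63 + 21.7255/60 = 63.3620917
  hemisphere S, so the sign is −
  λ: degrees = first 3 digits = 36, minutes = 44.278; 36 + 44.278/60 = 36.7379667
  E → positive
Point 3:
  Lat: degrees = first 2 digits = 55, minutes = 39.011; 55 + 39.011/60 = 55.6501833
  S ⇒ negate
  Longitude: split at 3 digits → 000° and 41.764′; 0 + 41.764/60 = 0.6960667
  E ⇒ keep positive
Point 4:
  Lat: degrees = first 2 digits = 64, minutes = 2.5738; 64 + 2.5738/60 = 64.0428967
  hemisphere S, so the sign is −
  Lon: split at 3 digits → 030° and 1.94212′; 30 + 1.94212/60 = 30.0323687
  W → negative

1. 0.387135, -32.262987
2. -63.362092, 36.737967
3. -55.650183, 0.696067
4. -64.042897, -30.032369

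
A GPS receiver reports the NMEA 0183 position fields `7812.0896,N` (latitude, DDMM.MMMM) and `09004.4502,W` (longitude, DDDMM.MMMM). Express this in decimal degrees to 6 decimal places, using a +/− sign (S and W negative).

Lat: split at 2 digits → 78° and 12.0896′; 78 + 12.0896/60 = 78.2014933
N ⇒ keep positive
λ: split at 3 digits → 090° and 4.4502′; 90 + 4.4502/60 = 90.0741700
W ⇒ negate

78.201493, -90.074170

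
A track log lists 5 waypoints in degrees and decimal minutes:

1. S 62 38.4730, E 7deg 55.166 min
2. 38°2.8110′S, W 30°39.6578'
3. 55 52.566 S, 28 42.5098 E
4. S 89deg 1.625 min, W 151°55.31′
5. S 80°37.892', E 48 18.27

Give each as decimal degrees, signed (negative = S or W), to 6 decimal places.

Point 1:
  Lat: 38.473′ = 0.641217°; total 62.6412167
  S → negative
  Lon: 7 + 55.166/60 = 7.9194333
  E ⇒ keep positive
Point 2:
  φ: 2.811′ = 0.046850°; total 38.0468500
  S ⇒ negate
  Longitude: 30 + 39.6578/60 = 30.6609633
  hemisphere W, so the sign is −
Point 3:
  Lat: 52.566′ = 0.876100°; total 55.8761000
  hemisphere S, so the sign is −
  Longitude: 42.5098′ = 0.708497°; total 28.7084967
  E ⇒ keep positive
Point 4:
  Latitude: 89 + 1.625/60 = 89.0270833
  S ⇒ negate
  Lon: 55.31′ = 0.921833°; total 151.9218333
  W → negative
Point 5:
  φ: 37.892′ = 0.631533°; total 80.6315333
  S → negative
  Longitude: 48 + 18.27/60 = 48.3045000
  E → positive

1. -62.641217, 7.919433
2. -38.046850, -30.660963
3. -55.876100, 28.708497
4. -89.027083, -151.921833
5. -80.631533, 48.304500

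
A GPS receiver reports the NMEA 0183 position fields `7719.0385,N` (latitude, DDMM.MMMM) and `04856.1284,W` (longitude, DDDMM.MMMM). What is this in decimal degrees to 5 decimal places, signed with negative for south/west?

φ: split at 2 digits → 77° and 19.0385′; 77 + 19.0385/60 = 77.317308
N → positive
Lon: split at 3 digits → 048° and 56.1284′; 48 + 56.1284/60 = 48.935473
W ⇒ negate

77.31731, -48.93547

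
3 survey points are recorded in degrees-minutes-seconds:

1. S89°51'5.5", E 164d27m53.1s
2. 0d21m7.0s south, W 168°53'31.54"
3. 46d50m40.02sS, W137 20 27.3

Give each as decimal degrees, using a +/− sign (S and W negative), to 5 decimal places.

1. -89.85153, 164.46475
2. -0.35194, -168.89209
3. -46.84445, -137.34092

Point 1:
  Lat: 89 + 51/60 + 5.5/3600 = 89.851528
  S ⇒ negate
  Lon: 164° + 27/60 + 53.1/3600 = 164 + 0.450000 + 0.014750 = 164.464750
  E ⇒ keep positive
Point 2:
  Latitude: 21′ + 7″ = 21.11667′; 0 + 21.11667/60 = 0.351944
  hemisphere S, so the sign is −
  Lon: 53′ + 31.54″ = 53.52567′; 168 + 53.52567/60 = 168.892094
  W → negative
Point 3:
  Lat: 46 + 50/60 + 40.02/3600 = 46.844450
  S ⇒ negate
  Lon: 137° + 20/60 + 27.3/3600 = 137 + 0.333333 + 0.007583 = 137.340917
  hemisphere W, so the sign is −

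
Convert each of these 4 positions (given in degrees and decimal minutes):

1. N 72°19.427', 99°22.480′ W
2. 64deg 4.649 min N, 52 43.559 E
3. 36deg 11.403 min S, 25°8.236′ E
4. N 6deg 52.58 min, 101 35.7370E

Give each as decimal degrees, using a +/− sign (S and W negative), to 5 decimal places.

Point 1:
  Latitude: 19.427′ = 0.323783°; total 72.323783
  N → positive
  Lon: 99 + 22.48/60 = 99.374667
  hemisphere W, so the sign is −
Point 2:
  Latitude: 64 + 4.649/60 = 64.077483
  N → positive
  Lon: 52 + 43.559/60 = 52.725983
  E → positive
Point 3:
  Latitude: 11.403′ = 0.190050°; total 36.190050
  hemisphere S, so the sign is −
  Lon: 8.236′ = 0.137267°; total 25.137267
  E → positive
Point 4:
  Lat: 6 + 52.58/60 = 6.876333
  N ⇒ keep positive
  Longitude: 101 + 35.737/60 = 101.595617
  E → positive

1. 72.32378, -99.37467
2. 64.07748, 52.72598
3. -36.19005, 25.13727
4. 6.87633, 101.59562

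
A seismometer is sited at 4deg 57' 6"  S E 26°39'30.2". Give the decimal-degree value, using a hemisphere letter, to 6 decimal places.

4.951667° S, 26.658389° E

Lat: 4 + 57/60 + 6/3600 = 4.9516667
Lon: 26 + 39/60 + 30.2/3600 = 26.6583889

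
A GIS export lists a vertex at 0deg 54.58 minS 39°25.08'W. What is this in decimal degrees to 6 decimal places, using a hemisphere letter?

φ: 0 + 54.58/60 = 0.9096667
Lon: 39 + 25.08/60 = 39.4180000

0.909667° S, 39.418000° W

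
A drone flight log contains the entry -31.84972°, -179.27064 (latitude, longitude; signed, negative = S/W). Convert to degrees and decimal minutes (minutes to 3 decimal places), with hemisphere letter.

31° 50.983′ S, 179° 16.238′ W

Latitude is negative → S; |value| = 31.849720
Latitude: fractional part 0.849720 → 50.98320 minutes
Longitude is negative → W; |value| = 179.270640
λ: minutes = (179.270640 − 179) × 60 = 16.23840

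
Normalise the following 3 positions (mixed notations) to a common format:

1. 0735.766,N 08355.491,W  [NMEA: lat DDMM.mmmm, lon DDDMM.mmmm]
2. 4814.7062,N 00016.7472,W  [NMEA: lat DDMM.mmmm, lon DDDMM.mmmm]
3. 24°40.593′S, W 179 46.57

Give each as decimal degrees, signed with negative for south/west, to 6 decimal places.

Point 1:
  φ: split at 2 digits → 07° and 35.766′; 7 + 35.766/60 = 7.5961000
  N ⇒ keep positive
  λ: degrees = first 3 digits = 83, minutes = 55.491; 83 + 55.491/60 = 83.9248500
  hemisphere W, so the sign is −
Point 2:
  φ: degrees = first 2 digits = 48, minutes = 14.7062; 48 + 14.7062/60 = 48.2451033
  N ⇒ keep positive
  λ: degrees = first 3 digits = 0, minutes = 16.7472; 0 + 16.7472/60 = 0.2791200
  hemisphere W, so the sign is −
Point 3:
  Latitude: 40.593′ = 0.676550°; total 24.6765500
  S ⇒ negate
  Longitude: 179 + 46.57/60 = 179.7761667
  W → negative

1. 7.596100, -83.924850
2. 48.245103, -0.279120
3. -24.676550, -179.776167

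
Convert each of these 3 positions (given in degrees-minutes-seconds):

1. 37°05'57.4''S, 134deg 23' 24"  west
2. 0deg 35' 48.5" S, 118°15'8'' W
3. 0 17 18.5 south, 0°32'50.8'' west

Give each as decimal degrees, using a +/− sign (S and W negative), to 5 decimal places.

Point 1:
  φ: 37° + 5/60 + 57.4/3600 = 37 + 0.083333 + 0.015944 = 37.099278
  S ⇒ negate
  λ: 134 + 23/60 + 24/3600 = 134.390000
  hemisphere W, so the sign is −
Point 2:
  Lat: 0 + 35/60 + 48.5/3600 = 0.596806
  S ⇒ negate
  λ: 15′ + 8″ = 15.13333′; 118 + 15.13333/60 = 118.252222
  hemisphere W, so the sign is −
Point 3:
  φ: 0 + 17/60 + 18.5/3600 = 0.288472
  S ⇒ negate
  Lon: 32′ + 50.8″ = 32.84667′; 0 + 32.84667/60 = 0.547444
  hemisphere W, so the sign is −

1. -37.09928, -134.39000
2. -0.59681, -118.25222
3. -0.28847, -0.54744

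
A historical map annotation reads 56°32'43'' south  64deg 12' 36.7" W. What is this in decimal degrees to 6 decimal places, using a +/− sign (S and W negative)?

-56.545278, -64.210194

φ: 32′ + 43″ = 32.71667′; 56 + 32.71667/60 = 56.5452778
S ⇒ negate
Longitude: 64° + 12/60 + 36.7/3600 = 64 + 0.200000 + 0.010194 = 64.2101944
W → negative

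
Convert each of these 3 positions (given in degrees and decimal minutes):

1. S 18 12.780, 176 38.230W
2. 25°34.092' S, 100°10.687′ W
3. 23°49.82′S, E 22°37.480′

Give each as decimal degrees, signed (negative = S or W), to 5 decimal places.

1. -18.21300, -176.63717
2. -25.56820, -100.17812
3. -23.83033, 22.62467

Point 1:
  Latitude: 12.78′ = 0.213000°; total 18.213000
  S ⇒ negate
  Lon: 176 + 38.23/60 = 176.637167
  W → negative
Point 2:
  Lat: 25 + 34.092/60 = 25.568200
  S → negative
  Lon: 10.687′ = 0.178117°; total 100.178117
  W → negative
Point 3:
  Lat: 49.82′ = 0.830333°; total 23.830333
  S ⇒ negate
  λ: 37.48′ = 0.624667°; total 22.624667
  E ⇒ keep positive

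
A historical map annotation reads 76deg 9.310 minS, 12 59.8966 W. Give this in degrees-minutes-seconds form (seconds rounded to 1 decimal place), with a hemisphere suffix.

76°09′18.6″ S, 12°59′53.8″ W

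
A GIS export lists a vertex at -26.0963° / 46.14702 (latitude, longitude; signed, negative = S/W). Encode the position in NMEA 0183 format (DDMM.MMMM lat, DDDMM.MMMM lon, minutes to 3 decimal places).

2605.778,S / 04608.821,E

Latitude is negative → S; |value| = 26.096300
φ: fractional part 0.096300 → 5.77800 minutes
Longitude: fractional part 0.147020 → 8.82120 minutes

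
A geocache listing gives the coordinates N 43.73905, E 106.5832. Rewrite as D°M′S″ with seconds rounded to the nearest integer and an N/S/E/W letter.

Latitude: 0.739050 × 60 = 44.34300′ → 44′, remainder × 60 = 20.58″
λ: whole degrees 106; 34.99200′ → 34′ and 59.52″
rounding gives 60″ → carry → 106°35′0″

43°44′21″ N, 106°35′0″ E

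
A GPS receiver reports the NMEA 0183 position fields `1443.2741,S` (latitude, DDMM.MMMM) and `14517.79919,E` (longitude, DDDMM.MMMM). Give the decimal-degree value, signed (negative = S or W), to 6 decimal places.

Latitude: degrees = first 2 digits = 14, minutes = 43.2741; 14 + 43.2741/60 = 14.7212350
S ⇒ negate
Longitude: degrees = first 3 digits = 145, minutes = 17.79919; 145 + 17.79919/60 = 145.2966532
E ⇒ keep positive

-14.721235, 145.296653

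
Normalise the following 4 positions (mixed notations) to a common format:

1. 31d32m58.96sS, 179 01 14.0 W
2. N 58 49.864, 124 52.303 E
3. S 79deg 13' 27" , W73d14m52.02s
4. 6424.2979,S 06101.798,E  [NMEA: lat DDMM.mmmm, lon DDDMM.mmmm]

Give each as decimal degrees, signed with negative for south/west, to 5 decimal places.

1. -31.54971, -179.02056
2. 58.83107, 124.87172
3. -79.22417, -73.24778
4. -64.40497, 61.02997

Point 1:
  Latitude: 32′ + 58.96″ = 32.98267′; 31 + 32.98267/60 = 31.549711
  S ⇒ negate
  λ: 179° + 1/60 + 14/3600 = 179 + 0.016667 + 0.003889 = 179.020556
  W ⇒ negate
Point 2:
  Lat: 49.864′ = 0.831067°; total 58.831067
  N ⇒ keep positive
  Lon: 124 + 52.303/60 = 124.871717
  E ⇒ keep positive
Point 3:
  φ: 79 + 13/60 + 27/3600 = 79.224167
  S ⇒ negate
  λ: 14′ + 52.02″ = 14.86700′; 73 + 14.86700/60 = 73.247783
  hemisphere W, so the sign is −
Point 4:
  φ: degrees = first 2 digits = 64, minutes = 24.2979; 64 + 24.2979/60 = 64.404965
  hemisphere S, so the sign is −
  λ: degrees = first 3 digits = 61, minutes = 1.798; 61 + 1.798/60 = 61.029967
  E ⇒ keep positive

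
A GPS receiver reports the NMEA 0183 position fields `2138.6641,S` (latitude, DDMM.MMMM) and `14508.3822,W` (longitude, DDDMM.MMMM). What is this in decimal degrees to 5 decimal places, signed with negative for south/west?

φ: degrees = first 2 digits = 21, minutes = 38.6641; 21 + 38.6641/60 = 21.644402
S → negative
Lon: degrees = first 3 digits = 145, minutes = 8.3822; 145 + 8.3822/60 = 145.139703
W ⇒ negate

-21.64440, -145.13970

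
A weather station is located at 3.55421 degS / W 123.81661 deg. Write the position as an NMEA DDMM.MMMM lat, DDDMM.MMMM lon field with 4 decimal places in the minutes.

Lat: minutes = (3.554210 − 3) × 60 = 33.252600
Longitude: 123° + 0.816610 × 60 = 123° 48.996600′

0333.2526,S / 12348.9966,W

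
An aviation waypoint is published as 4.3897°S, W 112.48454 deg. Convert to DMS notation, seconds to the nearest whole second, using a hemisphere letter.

4°23′23″ S, 112°29′4″ W

φ: 0.389700° → 23.38200′; 0.38200 × 60 = 22.92″
λ: 0.484540° → 29.07240′; 0.07240 × 60 = 4.34″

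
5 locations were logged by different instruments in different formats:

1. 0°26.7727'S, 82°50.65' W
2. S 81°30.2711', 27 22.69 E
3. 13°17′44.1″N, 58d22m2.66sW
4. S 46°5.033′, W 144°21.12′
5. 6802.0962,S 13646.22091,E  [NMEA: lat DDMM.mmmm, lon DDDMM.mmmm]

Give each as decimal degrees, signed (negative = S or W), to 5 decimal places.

1. -0.44621, -82.84417
2. -81.50452, 27.37817
3. 13.29558, -58.36741
4. -46.08388, -144.35200
5. -68.03494, 136.77035

Point 1:
  Lat: 0 + 26.7727/60 = 0.446212
  S → negative
  Lon: 50.65′ = 0.844167°; total 82.844167
  W → negative
Point 2:
  Lat: 30.2711′ = 0.504518°; total 81.504518
  S ⇒ negate
  λ: 27 + 22.69/60 = 27.378167
  E → positive
Point 3:
  Lat: 13 + 17/60 + 44.1/3600 = 13.295583
  N ⇒ keep positive
  λ: 58° + 22/60 + 2.66/3600 = 58 + 0.366667 + 0.000739 = 58.367406
  W → negative
Point 4:
  φ: 46 + 5.033/60 = 46.083883
  S ⇒ negate
  Lon: 144 + 21.12/60 = 144.352000
  W ⇒ negate
Point 5:
  φ: degrees = first 2 digits = 68, minutes = 2.0962; 68 + 2.0962/60 = 68.034937
  S ⇒ negate
  Longitude: split at 3 digits → 136° and 46.22091′; 136 + 46.22091/60 = 136.770349
  E ⇒ keep positive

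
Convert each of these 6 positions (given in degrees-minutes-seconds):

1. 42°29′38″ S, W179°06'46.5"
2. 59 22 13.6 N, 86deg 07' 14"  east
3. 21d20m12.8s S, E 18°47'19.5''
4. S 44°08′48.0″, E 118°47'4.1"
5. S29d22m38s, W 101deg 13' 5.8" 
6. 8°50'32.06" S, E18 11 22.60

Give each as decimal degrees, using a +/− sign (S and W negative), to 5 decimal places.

1. -42.49389, -179.11292
2. 59.37044, 86.12056
3. -21.33689, 18.78875
4. -44.14667, 118.78447
5. -29.37722, -101.21828
6. -8.84224, 18.18961

Point 1:
  Lat: 29′ + 38″ = 29.63333′; 42 + 29.63333/60 = 42.493889
  S → negative
  Lon: 179° + 6/60 + 46.5/3600 = 179 + 0.100000 + 0.012917 = 179.112917
  hemisphere W, so the sign is −
Point 2:
  Lat: 59° + 22/60 + 13.6/3600 = 59 + 0.366667 + 0.003778 = 59.370444
  N ⇒ keep positive
  Lon: 86 + 7/60 + 14/3600 = 86.120556
  E ⇒ keep positive
Point 3:
  φ: 20′ + 12.8″ = 20.21333′; 21 + 20.21333/60 = 21.336889
  S → negative
  λ: 18 + 47/60 + 19.5/3600 = 18.788750
  E ⇒ keep positive
Point 4:
  Lat: 8′ + 48″ = 8.80000′; 44 + 8.80000/60 = 44.146667
  S ⇒ negate
  λ: 118° + 47/60 + 4.1/3600 = 118 + 0.783333 + 0.001139 = 118.784472
  E → positive
Point 5:
  Lat: 22′ + 38″ = 22.63333′; 29 + 22.63333/60 = 29.377222
  S → negative
  Longitude: 101 + 13/60 + 5.8/3600 = 101.218278
  W → negative
Point 6:
  Lat: 50′ + 32.06″ = 50.53433′; 8 + 50.53433/60 = 8.842239
  S → negative
  Lon: 18° + 11/60 + 22.6/3600 = 18 + 0.183333 + 0.006278 = 18.189611
  E → positive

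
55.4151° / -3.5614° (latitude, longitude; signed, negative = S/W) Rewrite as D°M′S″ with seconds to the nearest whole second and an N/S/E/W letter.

φ: 0.415100° → 24.90600′; 0.90600 × 60 = 54.36″
Longitude is negative → W; |value| = 3.561400
λ: 0.561400 × 60 = 33.68400′ → 33′, remainder × 60 = 41.04″

55°24′54″ N, 3°33′41″ W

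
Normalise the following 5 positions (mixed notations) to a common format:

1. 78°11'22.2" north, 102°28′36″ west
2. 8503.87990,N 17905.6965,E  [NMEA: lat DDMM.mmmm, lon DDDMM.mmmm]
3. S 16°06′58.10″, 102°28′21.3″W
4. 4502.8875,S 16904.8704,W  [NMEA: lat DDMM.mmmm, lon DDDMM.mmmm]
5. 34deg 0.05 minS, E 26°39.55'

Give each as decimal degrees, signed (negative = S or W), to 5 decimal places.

1. 78.18950, -102.47667
2. 85.06467, 179.09494
3. -16.11614, -102.47258
4. -45.04813, -169.08117
5. -34.00083, 26.65917

Point 1:
  Lat: 78° + 11/60 + 22.2/3600 = 78 + 0.183333 + 0.006167 = 78.189500
  N ⇒ keep positive
  λ: 28′ + 36″ = 28.60000′; 102 + 28.60000/60 = 102.476667
  W → negative
Point 2:
  Lat: split at 2 digits → 85° and 3.8799′; 85 + 3.8799/60 = 85.064665
  N → positive
  Longitude: degrees = first 3 digits = 179, minutes = 5.6965; 179 + 5.6965/60 = 179.094942
  E → positive
Point 3:
  Lat: 16° + 6/60 + 58.1/3600 = 16 + 0.100000 + 0.016139 = 16.116139
  S → negative
  Lon: 28′ + 21.3″ = 28.35500′; 102 + 28.35500/60 = 102.472583
  hemisphere W, so the sign is −
Point 4:
  Lat: split at 2 digits → 45° and 2.8875′; 45 + 2.8875/60 = 45.048125
  S ⇒ negate
  Longitude: split at 3 digits → 169° and 4.8704′; 169 + 4.8704/60 = 169.081173
  W ⇒ negate
Point 5:
  Latitude: 0.05′ = 0.000833°; total 34.000833
  S → negative
  λ: 26 + 39.55/60 = 26.659167
  E → positive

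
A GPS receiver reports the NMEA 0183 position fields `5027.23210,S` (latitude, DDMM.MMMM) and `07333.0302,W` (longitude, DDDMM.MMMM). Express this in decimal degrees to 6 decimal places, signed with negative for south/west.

φ: degrees = first 2 digits = 50, minutes = 27.2321; 50 + 27.2321/60 = 50.4538683
S → negative
Longitude: split at 3 digits → 073° and 33.0302′; 73 + 33.0302/60 = 73.5505033
W → negative

-50.453868, -73.550503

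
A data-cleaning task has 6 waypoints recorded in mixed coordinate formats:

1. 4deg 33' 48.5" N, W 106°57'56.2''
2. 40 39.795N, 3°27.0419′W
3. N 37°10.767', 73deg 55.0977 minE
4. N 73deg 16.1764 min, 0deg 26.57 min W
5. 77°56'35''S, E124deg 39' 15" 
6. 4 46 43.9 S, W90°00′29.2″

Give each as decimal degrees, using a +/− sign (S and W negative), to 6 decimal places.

Point 1:
  Lat: 4 + 33/60 + 48.5/3600 = 4.5634722
  N → positive
  Longitude: 106° + 57/60 + 56.2/3600 = 106 + 0.950000 + 0.015611 = 106.9656111
  hemisphere W, so the sign is −
Point 2:
  Latitude: 39.795′ = 0.663250°; total 40.6632500
  N ⇒ keep positive
  Longitude: 3 + 27.0419/60 = 3.4506983
  hemisphere W, so the sign is −
Point 3:
  Lat: 37 + 10.767/60 = 37.1794500
  N ⇒ keep positive
  Longitude: 55.0977′ = 0.918295°; total 73.9182950
  E ⇒ keep positive
Point 4:
  φ: 73 + 16.1764/60 = 73.2696067
  N → positive
  λ: 0 + 26.57/60 = 0.4428333
  W ⇒ negate
Point 5:
  Latitude: 56′ + 35″ = 56.58333′; 77 + 56.58333/60 = 77.9430556
  S ⇒ negate
  Lon: 124° + 39/60 + 15/3600 = 124 + 0.650000 + 0.004167 = 124.6541667
  E → positive
Point 6:
  Lat: 4° + 46/60 + 43.9/3600 = 4 + 0.766667 + 0.012194 = 4.7788611
  S → negative
  Lon: 90 + 0/60 + 29.2/3600 = 90.0081111
  W ⇒ negate

1. 4.563472, -106.965611
2. 40.663250, -3.450698
3. 37.179450, 73.918295
4. 73.269607, -0.442833
5. -77.943056, 124.654167
6. -4.778861, -90.008111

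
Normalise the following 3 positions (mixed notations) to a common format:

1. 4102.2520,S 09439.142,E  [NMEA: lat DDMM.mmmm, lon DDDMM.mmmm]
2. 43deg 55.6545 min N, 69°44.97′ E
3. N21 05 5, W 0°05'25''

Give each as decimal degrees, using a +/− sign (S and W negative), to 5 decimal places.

Point 1:
  Latitude: split at 2 digits → 41° and 2.252′; 41 + 2.252/60 = 41.037533
  S → negative
  Longitude: split at 3 digits → 094° and 39.142′; 94 + 39.142/60 = 94.652367
  E → positive
Point 2:
  Lat: 43 + 55.6545/60 = 43.927575
  N ⇒ keep positive
  Lon: 44.97′ = 0.749500°; total 69.749500
  E ⇒ keep positive
Point 3:
  φ: 21 + 5/60 + 5/3600 = 21.084722
  N ⇒ keep positive
  Longitude: 0° + 5/60 + 25/3600 = 0 + 0.083333 + 0.006944 = 0.090278
  W → negative

1. -41.03753, 94.65237
2. 43.92758, 69.74950
3. 21.08472, -0.09028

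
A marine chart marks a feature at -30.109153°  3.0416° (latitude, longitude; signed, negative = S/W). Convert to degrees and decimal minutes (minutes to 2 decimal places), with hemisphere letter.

30° 6.55′ S, 3° 2.50′ E

Latitude is negative → S; |value| = 30.109153
Latitude: 30° + 0.109153 × 60 = 30° 6.5492′
λ: fractional part 0.041600 → 2.4960 minutes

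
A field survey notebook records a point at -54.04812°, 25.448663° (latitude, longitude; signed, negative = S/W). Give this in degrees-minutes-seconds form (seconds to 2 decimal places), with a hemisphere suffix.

Latitude is negative → S; |value| = 54.048120
φ: 0.048120° → 2.88720′; 0.88720 × 60 = 53.2320″
Lon: whole degrees 25; 26.91978′ → 26′ and 55.1868″

54°02′53.23″ S, 25°26′55.19″ E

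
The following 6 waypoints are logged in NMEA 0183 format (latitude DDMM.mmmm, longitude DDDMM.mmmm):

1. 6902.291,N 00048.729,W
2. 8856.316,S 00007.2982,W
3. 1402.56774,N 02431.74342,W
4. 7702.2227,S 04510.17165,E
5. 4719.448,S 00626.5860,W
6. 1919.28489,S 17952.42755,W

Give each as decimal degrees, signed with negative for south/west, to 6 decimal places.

1. 69.038183, -0.812150
2. -88.938600, -0.121637
3. 14.042796, -24.529057
4. -77.037045, 45.169528
5. -47.324133, -6.443100
6. -19.321415, -179.873793

Point 1:
  φ: split at 2 digits → 69° and 2.291′; 69 + 2.291/60 = 69.0381833
  N → positive
  Lon: degrees = first 3 digits = 0, minutes = 48.729; 0 + 48.729/60 = 0.8121500
  hemisphere W, so the sign is −
Point 2:
  Lat: degrees = first 2 digits = 88, minutes = 56.316; 88 + 56.316/60 = 88.9386000
  S ⇒ negate
  λ: split at 3 digits → 000° and 7.2982′; 0 + 7.2982/60 = 0.1216367
  W ⇒ negate
Point 3:
  Latitude: split at 2 digits → 14° and 2.56774′; 14 + 2.56774/60 = 14.0427957
  N ⇒ keep positive
  Lon: split at 3 digits → 024° and 31.74342′; 24 + 31.74342/60 = 24.5290570
  hemisphere W, so the sign is −
Point 4:
  φ: degrees = first 2 digits = 77, minutes = 2.2227; 77 + 2.2227/60 = 77.0370450
  hemisphere S, so the sign is −
  Lon: degrees = first 3 digits = 45, minutes = 10.17165; 45 + 10.17165/60 = 45.1695275
  E ⇒ keep positive
Point 5:
  φ: split at 2 digits → 47° and 19.448′; 47 + 19.448/60 = 47.3241333
  S ⇒ negate
  λ: split at 3 digits → 006° and 26.586′; 6 + 26.586/60 = 6.4431000
  W ⇒ negate
Point 6:
  φ: degrees = first 2 digits = 19, minutes = 19.28489; 19 + 19.28489/60 = 19.3214148
  hemisphere S, so the sign is −
  λ: split at 3 digits → 179° and 52.42755′; 179 + 52.42755/60 = 179.8737925
  W ⇒ negate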